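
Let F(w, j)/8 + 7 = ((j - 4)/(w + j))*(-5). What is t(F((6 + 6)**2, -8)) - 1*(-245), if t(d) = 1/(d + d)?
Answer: 437063/1784 ≈ 244.99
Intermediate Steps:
F(w, j) = -56 - 40*(-4 + j)/(j + w) (F(w, j) = -56 + 8*(((j - 4)/(w + j))*(-5)) = -56 + 8*(((-4 + j)/(j + w))*(-5)) = -56 + 8*(-5*(-4 + j)/(j + w)) = -56 - 40*(-4 + j)/(j + w))
t(d) = 1/(2*d)
t(F((6 + 6)**2, -8)) - 1*(-245) = 1/(2*((8*(20 - 12*(-8) - 7*(6 + 6)**2)/(-8 + (6 + 6)**2)))) - 1*(-245) = 1/(2*((8*(20 + 96 - 7*12**2)/(-8 + 12**2)))) + 245 = 1/(2*((8*(20 + 96 - 7*144)/(-8 + 144)))) + 245 = 1/(2*((8*(20 + 96 - 1008)/136))) + 245 = 1/(2*((8*(1/136)*(-892)))) + 245 = 1/(2*(-892/17)) + 245 = (1/2)*(-17/892) + 245 = -17/1784 + 245 = 437063/1784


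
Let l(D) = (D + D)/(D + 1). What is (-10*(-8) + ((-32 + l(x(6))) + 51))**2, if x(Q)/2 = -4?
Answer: 502681/49 ≈ 10259.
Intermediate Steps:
x(Q) = -8 (x(Q) = 2*(-4) = -8)
l(D) = 2*D/(1 + D) (l(D) = (2*D)/(1 + D) = 2*D/(1 + D))
(-10*(-8) + ((-32 + l(x(6))) + 51))**2 = (-10*(-8) + ((-32 + 2*(-8)/(1 - 8)) + 51))**2 = (80 + ((-32 + 2*(-8)/(-7)) + 51))**2 = (80 + ((-32 + 2*(-8)*(-1/7)) + 51))**2 = (80 + ((-32 + 16/7) + 51))**2 = (80 + (-208/7 + 51))**2 = (80 + 149/7)**2 = (709/7)**2 = 502681/49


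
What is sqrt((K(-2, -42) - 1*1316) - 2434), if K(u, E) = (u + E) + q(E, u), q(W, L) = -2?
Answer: 2*I*sqrt(949) ≈ 61.612*I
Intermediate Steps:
K(u, E) = -2 + E + u (K(u, E) = (u + E) - 2 = (E + u) - 2 = -2 + E + u)
sqrt((K(-2, -42) - 1*1316) - 2434) = sqrt(((-2 - 42 - 2) - 1*1316) - 2434) = sqrt((-46 - 1316) - 2434) = sqrt(-1362 - 2434) = sqrt(-3796) = 2*I*sqrt(949)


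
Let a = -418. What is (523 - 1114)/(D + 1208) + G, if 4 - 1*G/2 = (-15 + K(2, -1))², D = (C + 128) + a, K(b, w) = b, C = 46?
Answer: -318711/964 ≈ -330.61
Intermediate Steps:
D = -244 (D = (46 + 128) - 418 = 174 - 418 = -244)
G = -330 (G = 8 - 2*(-15 + 2)² = 8 - 2*(-13)² = 8 - 2*169 = 8 - 338 = -330)
(523 - 1114)/(D + 1208) + G = (523 - 1114)/(-244 + 1208) - 330 = -591/964 - 330 = -318711/964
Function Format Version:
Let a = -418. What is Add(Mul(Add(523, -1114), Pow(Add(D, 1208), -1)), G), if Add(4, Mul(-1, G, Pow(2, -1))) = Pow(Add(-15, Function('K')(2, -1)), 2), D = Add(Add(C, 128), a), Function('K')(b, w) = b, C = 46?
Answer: Rational(-318711, 964) ≈ -330.61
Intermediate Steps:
D = -244 (D = Add(Add(46, 128), -418) = Add(174, -418) = -244)
G = -330 (G = Add(8, Mul(-2, Pow(Add(-15, 2), 2))) = Add(8, Mul(-2, Pow(-13, 2))) = Add(8, Mul(-2, 169)) = Add(8, -338) = -330)
Add(Mul(Add(523, -1114), Pow(Add(D, 1208), -1)), G) = Add(Mul(Add(523, -1114), Pow(Add(-244, 1208), -1)), -330) = Add(Mul(-591, Pow(964, -1)), -330) = Add(Mul(-591, Rational(1, 964)), -330) = Add(Rational(-591, 964), -330) = Rational(-318711, 964)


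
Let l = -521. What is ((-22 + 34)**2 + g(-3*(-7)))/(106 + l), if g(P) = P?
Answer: -33/83 ≈ -0.39759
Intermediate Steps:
((-22 + 34)**2 + g(-3*(-7)))/(106 + l) = ((-22 + 34)**2 - 3*(-7))/(106 - 521) = (12**2 + 21)/(-415) = (144 + 21)*(-1/415) = 165*(-1/415) = -33/83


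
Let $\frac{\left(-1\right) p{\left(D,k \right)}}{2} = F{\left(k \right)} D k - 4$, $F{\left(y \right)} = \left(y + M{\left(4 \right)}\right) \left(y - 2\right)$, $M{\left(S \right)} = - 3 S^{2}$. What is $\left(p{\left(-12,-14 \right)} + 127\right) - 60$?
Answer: $-333237$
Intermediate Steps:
$F{\left(y \right)} = \left(-48 + y\right) \left(-2 + y\right)$ ($F{\left(y \right)} = \left(y - 3 \cdot 4^{2}\right) \left(y - 2\right) = \left(y - 48\right) \left(-2 + y\right) = \left(-48 + y\right) \left(-2 + y\right)$)
$p{\left(D,k \right)} = 8 - 2 D k \left(96 + k^{2} - 50 k\right)$ ($p{\left(D,k \right)} = - 2 \left(\left(96 + k^{2} - 50 k\right) D k - 4\right) = - 2 \left(D \left(96 + k^{2} - 50 k\right) k - 4\right) = - 2 \left(D k \left(96 + k^{2} - 50 k\right) - 4\right) = - 2 \left(-4 + D k \left(96 + k^{2} - 50 k\right)\right) = 8 - 2 D k \left(96 + k^{2} - 50 k\right)$)
$\left(p{\left(-12,-14 \right)} + 127\right) - 60 = \left(\left(8 - \left(-24\right) \left(-14\right) \left(96 + \left(-14\right)^{2} - -700\right)\right) + 127\right) - 60 = \left(\left(8 - \left(-24\right) \left(-14\right) \left(96 + 196 + 700\right)\right) + 127\right) - 60 = \left(\left(8 - \left(-24\right) \left(-14\right) 992\right) + 127\right) - 60 = \left(\left(8 - 333312\right) + 127\right) - 60 = \left(-333304 + 127\right) - 60 = -333177 - 60 = -333237$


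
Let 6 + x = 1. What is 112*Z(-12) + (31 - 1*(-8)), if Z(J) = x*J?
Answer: 6759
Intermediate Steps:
x = -5 (x = -6 + 1 = -5)
Z(J) = -5*J
112*Z(-12) + (31 - 1*(-8)) = 112*(-5*(-12)) + (31 - 1*(-8)) = 112*60 + (31 + 8) = 6720 + 39 = 6759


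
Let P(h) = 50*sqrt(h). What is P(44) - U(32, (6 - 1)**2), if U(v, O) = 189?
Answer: -189 + 100*sqrt(11) ≈ 142.66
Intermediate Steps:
P(44) - U(32, (6 - 1)**2) = 50*sqrt(44) - 1*189 = 50*(2*sqrt(11)) - 189 = 100*sqrt(11) - 189 = -189 + 100*sqrt(11)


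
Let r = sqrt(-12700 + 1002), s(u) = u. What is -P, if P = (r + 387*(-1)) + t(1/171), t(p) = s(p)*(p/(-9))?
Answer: 101846404/263169 - I*sqrt(11698) ≈ 387.0 - 108.16*I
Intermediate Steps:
t(p) = -p**2/9 (t(p) = p*(p/(-9)) = p*(p*(-1/9)) = p*(-p/9) = -p**2/9)
r = I*sqrt(11698) (r = sqrt(-11698) = I*sqrt(11698) ≈ 108.16*I)
P = -101846404/263169 + I*sqrt(11698) (P = (I*sqrt(11698) + 387*(-1)) - (1/171)**2/9 = (I*sqrt(11698) - 387) - (1/171)**2/9 = (-387 + I*sqrt(11698)) - 1/9*1/29241 = (-387 + I*sqrt(11698)) - 1/263169 = -101846404/263169 + I*sqrt(11698) ≈ -387.0 + 108.16*I)
-P = -(-101846404/263169 + I*sqrt(11698)) = 101846404/263169 - I*sqrt(11698)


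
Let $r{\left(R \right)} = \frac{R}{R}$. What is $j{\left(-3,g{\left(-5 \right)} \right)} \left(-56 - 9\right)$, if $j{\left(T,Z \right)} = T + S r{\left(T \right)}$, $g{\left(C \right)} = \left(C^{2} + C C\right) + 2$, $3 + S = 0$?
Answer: $390$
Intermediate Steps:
$S = -3$ ($S = -3 + 0 = -3$)
$r{\left(R \right)} = 1$
$g{\left(C \right)} = 2 + 2 C^{2}$ ($g{\left(C \right)} = \left(C^{2} + C^{2}\right) + 2 = 2 C^{2} + 2 = 2 + 2 C^{2}$)
$j{\left(T,Z \right)} = -3 + T$ ($j{\left(T,Z \right)} = T - 3 = -3 + T$)
$j{\left(-3,g{\left(-5 \right)} \right)} \left(-56 - 9\right) = \left(-3 - 3\right) \left(-56 - 9\right) = \left(-6\right) \left(-65\right) = 390$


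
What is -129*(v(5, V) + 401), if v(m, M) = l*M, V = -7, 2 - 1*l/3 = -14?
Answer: -8385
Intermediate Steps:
l = 48 (l = 6 - 3*(-14) = 6 + 42 = 48)
v(m, M) = 48*M
-129*(v(5, V) + 401) = -129*(48*(-7) + 401) = -129*(-336 + 401) = -129*65 = -8385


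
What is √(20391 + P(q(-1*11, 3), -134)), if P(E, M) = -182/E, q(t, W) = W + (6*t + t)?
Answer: √27918646/37 ≈ 142.81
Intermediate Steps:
q(t, W) = W + 7*t
√(20391 + P(q(-1*11, 3), -134)) = √(20391 - 182/(3 + 7*(-1*11))) = √(20391 - 182/(3 + 7*(-11))) = √(20391 - 182/(3 - 77)) = √(20391 - 182/(-74)) = √(20391 - 182*(-1/74)) = √(20391 + 91/37) = √(754558/37) = √27918646/37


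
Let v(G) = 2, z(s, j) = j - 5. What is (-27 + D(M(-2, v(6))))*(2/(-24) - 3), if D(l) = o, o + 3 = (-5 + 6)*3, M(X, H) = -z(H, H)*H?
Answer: 333/4 ≈ 83.250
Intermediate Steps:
z(s, j) = -5 + j
M(X, H) = -H*(-5 + H) (M(X, H) = -(-5 + H)*H = -H*(-5 + H))
o = 0 (o = -3 + (-5 + 6)*3 = -3 + 1*3 = -3 + 3 = 0)
D(l) = 0
(-27 + D(M(-2, v(6))))*(2/(-24) - 3) = (-27 + 0)*(2/(-24) - 3) = -27*(2*(-1/24) - 3) = -27*(-1/12 - 3) = -27*(-37/12) = 333/4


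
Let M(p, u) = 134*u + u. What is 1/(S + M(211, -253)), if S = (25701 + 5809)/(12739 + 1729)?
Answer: -7234/247061515 ≈ -2.9280e-5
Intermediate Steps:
M(p, u) = 135*u
S = 15755/7234 (S = 31510/14468 = 31510*(1/14468) = 15755/7234 ≈ 2.1779)
1/(S + M(211, -253)) = 1/(15755/7234 + 135*(-253)) = 1/(15755/7234 - 34155) = 1/(-247061515/7234) = -7234/247061515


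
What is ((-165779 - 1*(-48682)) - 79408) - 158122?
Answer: -354627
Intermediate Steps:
((-165779 - 1*(-48682)) - 79408) - 158122 = ((-165779 + 48682) - 79408) - 158122 = (-117097 - 79408) - 158122 = -196505 - 158122 = -354627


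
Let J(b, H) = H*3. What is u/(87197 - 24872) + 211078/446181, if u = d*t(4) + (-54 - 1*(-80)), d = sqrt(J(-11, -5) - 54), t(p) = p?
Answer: 4389012352/9269410275 + 4*I*sqrt(69)/62325 ≈ 0.47349 + 0.00053312*I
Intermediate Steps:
J(b, H) = 3*H
d = I*sqrt(69) (d = sqrt(3*(-5) - 54) = sqrt(-15 - 54) = sqrt(-69) = I*sqrt(69) ≈ 8.3066*I)
u = 26 + 4*I*sqrt(69) (u = (I*sqrt(69))*4 + (-54 - 1*(-80)) = 4*I*sqrt(69) + (-54 + 80) = 4*I*sqrt(69) + 26 = 26 + 4*I*sqrt(69) ≈ 26.0 + 33.227*I)
u/(87197 - 24872) + 211078/446181 = (26 + 4*I*sqrt(69))/(87197 - 24872) + 211078/446181 = (26 + 4*I*sqrt(69))/62325 + 211078*(1/446181) = (26 + 4*I*sqrt(69))*(1/62325) + 211078/446181 = (26/62325 + 4*I*sqrt(69)/62325) + 211078/446181 = 4389012352/9269410275 + 4*I*sqrt(69)/62325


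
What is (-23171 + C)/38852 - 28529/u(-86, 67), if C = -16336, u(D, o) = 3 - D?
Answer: -1111924831/3457828 ≈ -321.57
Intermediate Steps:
(-23171 + C)/38852 - 28529/u(-86, 67) = (-23171 - 16336)/38852 - 28529/(3 - 1*(-86)) = -39507*1/38852 - 28529/(3 + 86) = -39507/38852 - 28529/89 = -1111924831/3457828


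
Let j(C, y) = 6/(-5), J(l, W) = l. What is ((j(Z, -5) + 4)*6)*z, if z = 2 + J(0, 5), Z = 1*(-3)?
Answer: 168/5 ≈ 33.600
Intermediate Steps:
Z = -3
j(C, y) = -6/5 (j(C, y) = 6*(-⅕) = -6/5)
z = 2 (z = 2 + 0 = 2)
((j(Z, -5) + 4)*6)*z = ((-6/5 + 4)*6)*2 = ((14/5)*6)*2 = (84/5)*2 = 168/5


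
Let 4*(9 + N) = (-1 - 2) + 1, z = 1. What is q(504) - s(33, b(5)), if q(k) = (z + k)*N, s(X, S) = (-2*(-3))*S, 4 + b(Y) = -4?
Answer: -9499/2 ≈ -4749.5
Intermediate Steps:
b(Y) = -8 (b(Y) = -4 - 4 = -8)
N = -19/2 (N = -9 + ((-1 - 2) + 1)/4 = -9 + (-3 + 1)/4 = -9 + (1/4)*(-2) = -9 - 1/2 = -19/2 ≈ -9.5000)
s(X, S) = 6*S
q(k) = -19/2 - 19*k/2 (q(k) = (1 + k)*(-19/2) = -19/2 - 19*k/2)
q(504) - s(33, b(5)) = (-19/2 - 19/2*504) - 6*(-8) = (-19/2 - 4788) - 1*(-48) = -9595/2 + 48 = -9499/2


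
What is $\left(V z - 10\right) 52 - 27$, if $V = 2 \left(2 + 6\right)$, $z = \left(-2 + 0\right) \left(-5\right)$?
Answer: $7773$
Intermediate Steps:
$z = 10$ ($z = \left(-2\right) \left(-5\right) = 10$)
$V = 16$ ($V = 2 \cdot 8 = 16$)
$\left(V z - 10\right) 52 - 27 = \left(16 \cdot 10 - 10\right) 52 - 27 = \left(160 - 10\right) 52 - 27 = 150 \cdot 52 - 27 = 7800 - 27 = 7773$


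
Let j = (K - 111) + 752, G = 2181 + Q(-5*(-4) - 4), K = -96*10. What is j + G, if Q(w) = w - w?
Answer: 1862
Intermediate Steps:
Q(w) = 0
K = -960
G = 2181 (G = 2181 + 0 = 2181)
j = -319 (j = (-960 - 111) + 752 = -1071 + 752 = -319)
j + G = -319 + 2181 = 1862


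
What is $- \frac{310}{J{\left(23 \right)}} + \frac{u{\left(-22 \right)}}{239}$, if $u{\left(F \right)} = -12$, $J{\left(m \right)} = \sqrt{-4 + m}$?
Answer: $- \frac{12}{239} - \frac{310 \sqrt{19}}{19} \approx -71.169$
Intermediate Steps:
$- \frac{310}{J{\left(23 \right)}} + \frac{u{\left(-22 \right)}}{239} = - \frac{310}{\sqrt{-4 + 23}} - \frac{12}{239} = - \frac{310}{\sqrt{19}} - \frac{12}{239} = - 310 \frac{\sqrt{19}}{19} - \frac{12}{239} = - \frac{310 \sqrt{19}}{19} - \frac{12}{239} = - \frac{12}{239} - \frac{310 \sqrt{19}}{19}$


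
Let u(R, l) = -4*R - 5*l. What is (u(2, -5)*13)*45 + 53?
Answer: 9998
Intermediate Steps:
u(R, l) = -5*l - 4*R
(u(2, -5)*13)*45 + 53 = ((-5*(-5) - 4*2)*13)*45 + 53 = ((25 - 8)*13)*45 + 53 = (17*13)*45 + 53 = 221*45 + 53 = 9945 + 53 = 9998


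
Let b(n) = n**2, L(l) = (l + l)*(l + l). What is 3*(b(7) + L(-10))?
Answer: 1347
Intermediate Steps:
L(l) = 4*l**2 (L(l) = (2*l)*(2*l) = 4*l**2)
3*(b(7) + L(-10)) = 3*(7**2 + 4*(-10)**2) = 3*(49 + 4*100) = 3*(49 + 400) = 3*449 = 1347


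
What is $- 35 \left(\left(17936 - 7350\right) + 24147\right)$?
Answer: $-1215655$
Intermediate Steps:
$- 35 \left(\left(17936 - 7350\right) + 24147\right) = - 35 \left(10586 + 24147\right) = \left(-35\right) 34733 = -1215655$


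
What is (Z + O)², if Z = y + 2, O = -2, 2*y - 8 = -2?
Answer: 9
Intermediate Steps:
y = 3 (y = 4 + (½)*(-2) = 4 - 1 = 3)
Z = 5 (Z = 3 + 2 = 5)
(Z + O)² = (5 - 2)² = 3² = 9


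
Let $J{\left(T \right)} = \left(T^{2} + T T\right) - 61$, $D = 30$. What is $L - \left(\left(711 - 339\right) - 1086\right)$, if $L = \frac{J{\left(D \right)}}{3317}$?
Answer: $\frac{2370077}{3317} \approx 714.52$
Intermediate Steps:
$J{\left(T \right)} = -61 + 2 T^{2}$ ($J{\left(T \right)} = \left(T^{2} + T^{2}\right) - 61 = 2 T^{2} - 61 = -61 + 2 T^{2}$)
$L = \frac{1739}{3317}$ ($L = \frac{-61 + 2 \cdot 30^{2}}{3317} = \left(-61 + 2 \cdot 900\right) \frac{1}{3317} = \left(-61 + 1800\right) \frac{1}{3317} = 1739 \cdot \frac{1}{3317} = \frac{1739}{3317} \approx 0.52427$)
$L - \left(\left(711 - 339\right) - 1086\right) = \frac{1739}{3317} - \left(\left(711 - 339\right) - 1086\right) = \frac{1739}{3317} - \left(372 - 1086\right) = \frac{1739}{3317} - -714 = \frac{1739}{3317} + 714 = \frac{2370077}{3317}$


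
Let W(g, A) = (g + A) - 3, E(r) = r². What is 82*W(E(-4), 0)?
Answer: 1066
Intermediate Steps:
W(g, A) = -3 + A + g (W(g, A) = (A + g) - 3 = -3 + A + g)
82*W(E(-4), 0) = 82*(-3 + 0 + (-4)²) = 82*(-3 + 0 + 16) = 82*13 = 1066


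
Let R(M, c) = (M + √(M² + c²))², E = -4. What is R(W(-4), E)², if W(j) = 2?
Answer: 896 + 384*√5 ≈ 1754.7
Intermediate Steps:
R(W(-4), E)² = ((2 + √(2² + (-4)²))²)² = ((2 + √(4 + 16))²)² = ((2 + √20)²)² = ((2 + 2*√5)²)² = (2 + 2*√5)⁴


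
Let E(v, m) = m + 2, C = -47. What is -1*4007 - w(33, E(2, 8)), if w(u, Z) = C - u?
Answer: -3927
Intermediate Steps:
E(v, m) = 2 + m
w(u, Z) = -47 - u
-1*4007 - w(33, E(2, 8)) = -1*4007 - (-47 - 1*33) = -4007 - (-47 - 33) = -4007 - 1*(-80) = -4007 + 80 = -3927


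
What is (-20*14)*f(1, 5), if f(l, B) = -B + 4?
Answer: 280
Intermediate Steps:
f(l, B) = 4 - B
(-20*14)*f(1, 5) = (-20*14)*(4 - 1*5) = -280*(4 - 5) = -280*(-1) = 280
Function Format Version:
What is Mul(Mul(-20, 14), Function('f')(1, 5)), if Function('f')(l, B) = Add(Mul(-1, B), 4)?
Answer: 280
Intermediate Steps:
Function('f')(l, B) = Add(4, Mul(-1, B))
Mul(Mul(-20, 14), Function('f')(1, 5)) = Mul(Mul(-20, 14), Add(4, Mul(-1, 5))) = Mul(-280, Add(4, -5)) = Mul(-280, -1) = 280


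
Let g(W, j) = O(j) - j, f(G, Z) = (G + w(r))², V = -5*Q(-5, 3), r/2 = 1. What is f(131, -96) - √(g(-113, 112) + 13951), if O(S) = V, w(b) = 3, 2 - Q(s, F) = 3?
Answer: 17956 - 2*√3461 ≈ 17838.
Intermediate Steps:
r = 2 (r = 2*1 = 2)
Q(s, F) = -1 (Q(s, F) = 2 - 1*3 = 2 - 3 = -1)
V = 5 (V = -5*(-1) = 5)
f(G, Z) = (3 + G)² (f(G, Z) = (G + 3)² = (3 + G)²)
O(S) = 5
g(W, j) = 5 - j
f(131, -96) - √(g(-113, 112) + 13951) = (3 + 131)² - √((5 - 1*112) + 13951) = 134² - √((5 - 112) + 13951) = 17956 - √(-107 + 13951) = 17956 - √13844 = 17956 - 2*√3461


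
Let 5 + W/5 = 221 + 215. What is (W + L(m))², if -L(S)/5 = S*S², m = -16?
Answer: 512343225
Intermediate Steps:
W = 2155 (W = -25 + 5*(221 + 215) = -25 + 5*436 = -25 + 2180 = 2155)
L(S) = -5*S³ (L(S) = -5*S*S² = -5*S³)
(W + L(m))² = (2155 - 5*(-16)³)² = (2155 - 5*(-4096))² = (2155 + 20480)² = 22635² = 512343225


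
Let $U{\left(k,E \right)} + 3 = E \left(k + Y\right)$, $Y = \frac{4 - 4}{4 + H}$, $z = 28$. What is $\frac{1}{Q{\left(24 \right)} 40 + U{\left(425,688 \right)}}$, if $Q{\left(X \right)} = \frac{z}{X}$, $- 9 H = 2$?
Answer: $\frac{3}{877331} \approx 3.4195 \cdot 10^{-6}$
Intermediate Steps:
$H = - \frac{2}{9}$ ($H = \left(- \frac{1}{9}\right) 2 = - \frac{2}{9} \approx -0.22222$)
$Y = 0$ ($Y = \frac{4 - 4}{4 - \frac{2}{9}} = \frac{0}{\frac{34}{9}} = 0 \cdot \frac{9}{34} = 0$)
$Q{\left(X \right)} = \frac{28}{X}$
$U{\left(k,E \right)} = -3 + E k$ ($U{\left(k,E \right)} = -3 + E \left(k + 0\right) = -3 + E k$)
$\frac{1}{Q{\left(24 \right)} 40 + U{\left(425,688 \right)}} = \frac{1}{\frac{28}{24} \cdot 40 + \left(-3 + 688 \cdot 425\right)} = \frac{1}{28 \cdot \frac{1}{24} \cdot 40 + \left(-3 + 292400\right)} = \frac{1}{\frac{7}{6} \cdot 40 + 292397} = \frac{1}{\frac{140}{3} + 292397} = \frac{1}{\frac{877331}{3}} = \frac{3}{877331}$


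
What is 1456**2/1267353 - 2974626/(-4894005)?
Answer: 4714959522886/2067477306255 ≈ 2.2805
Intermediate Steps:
1456**2/1267353 - 2974626/(-4894005) = 2119936*(1/1267353) - 2974626*(-1/4894005) = 2119936/1267353 + 991542/1631335 = 4714959522886/2067477306255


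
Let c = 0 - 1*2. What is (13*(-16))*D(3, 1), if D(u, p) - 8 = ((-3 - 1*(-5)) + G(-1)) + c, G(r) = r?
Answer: -1456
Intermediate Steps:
c = -2 (c = 0 - 2 = -2)
D(u, p) = 7 (D(u, p) = 8 + (((-3 - 1*(-5)) - 1) - 2) = 8 + (((-3 + 5) - 1) - 2) = 8 + ((2 - 1) - 2) = 8 + (1 - 2) = 8 - 1 = 7)
(13*(-16))*D(3, 1) = (13*(-16))*7 = -208*7 = -1456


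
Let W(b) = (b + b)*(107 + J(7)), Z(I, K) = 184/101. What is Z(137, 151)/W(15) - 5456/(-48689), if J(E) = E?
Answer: 473392574/4204538595 ≈ 0.11259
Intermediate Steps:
Z(I, K) = 184/101 (Z(I, K) = 184*(1/101) = 184/101)
W(b) = 228*b (W(b) = (b + b)*(107 + 7) = (2*b)*114 = 228*b)
Z(137, 151)/W(15) - 5456/(-48689) = 184/(101*((228*15))) - 5456/(-48689) = (184/101)/3420 - 5456*(-1/48689) = (184/101)*(1/3420) + 5456/48689 = 46/86355 + 5456/48689 = 473392574/4204538595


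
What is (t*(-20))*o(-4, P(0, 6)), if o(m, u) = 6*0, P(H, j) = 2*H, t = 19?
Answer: 0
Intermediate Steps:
o(m, u) = 0
(t*(-20))*o(-4, P(0, 6)) = (19*(-20))*0 = -380*0 = 0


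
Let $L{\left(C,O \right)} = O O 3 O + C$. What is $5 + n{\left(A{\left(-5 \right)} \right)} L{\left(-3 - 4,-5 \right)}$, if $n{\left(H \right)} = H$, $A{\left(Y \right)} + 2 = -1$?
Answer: $1151$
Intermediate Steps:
$A{\left(Y \right)} = -3$ ($A{\left(Y \right)} = -2 - 1 = -3$)
$L{\left(C,O \right)} = C + 3 O^{3}$ ($L{\left(C,O \right)} = O^{2} \cdot 3 O + C = 3 O^{2} O + C = 3 O^{3} + C = C + 3 O^{3}$)
$5 + n{\left(A{\left(-5 \right)} \right)} L{\left(-3 - 4,-5 \right)} = 5 - 3 \left(\left(-3 - 4\right) + 3 \left(-5\right)^{3}\right) = 5 - 3 \left(-7 + 3 \left(-125\right)\right) = 5 - 3 \left(-7 - 375\right) = 5 - -1146 = 5 + 1146 = 1151$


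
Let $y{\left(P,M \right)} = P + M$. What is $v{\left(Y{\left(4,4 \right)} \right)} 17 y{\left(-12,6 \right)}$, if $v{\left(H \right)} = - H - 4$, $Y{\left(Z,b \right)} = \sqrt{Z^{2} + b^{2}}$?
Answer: $408 + 408 \sqrt{2} \approx 985.0$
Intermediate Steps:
$y{\left(P,M \right)} = M + P$
$v{\left(H \right)} = -4 - H$
$v{\left(Y{\left(4,4 \right)} \right)} 17 y{\left(-12,6 \right)} = \left(-4 - \sqrt{4^{2} + 4^{2}}\right) 17 \left(6 - 12\right) = \left(-4 - \sqrt{16 + 16}\right) 17 \left(-6\right) = \left(-4 - \sqrt{32}\right) 17 \left(-6\right) = \left(-4 - 4 \sqrt{2}\right) 17 \left(-6\right) = \left(-68 - 68 \sqrt{2}\right) \left(-6\right) = 408 + 408 \sqrt{2}$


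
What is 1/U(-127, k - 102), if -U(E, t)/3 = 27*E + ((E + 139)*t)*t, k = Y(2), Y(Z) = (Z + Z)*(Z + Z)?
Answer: -1/255969 ≈ -3.9067e-6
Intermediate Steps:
Y(Z) = 4*Z² (Y(Z) = (2*Z)*(2*Z) = 4*Z²)
k = 16 (k = 4*2² = 4*4 = 16)
U(E, t) = -81*E - 3*t²*(139 + E) (U(E, t) = -3*(27*E + ((E + 139)*t)*t) = -3*(27*E + ((139 + E)*t)*t) = -3*(27*E + (t*(139 + E))*t) = -3*(27*E + t²*(139 + E)) = -81*E - 3*t²*(139 + E))
1/U(-127, k - 102) = 1/(-417*(16 - 102)² - 81*(-127) - 3*(-127)*(16 - 102)²) = 1/(-417*(-86)² + 10287 - 3*(-127)*(-86)²) = 1/(-417*7396 + 10287 - 3*(-127)*7396) = 1/(-3084132 + 10287 + 2817876) = 1/(-255969) = -1/255969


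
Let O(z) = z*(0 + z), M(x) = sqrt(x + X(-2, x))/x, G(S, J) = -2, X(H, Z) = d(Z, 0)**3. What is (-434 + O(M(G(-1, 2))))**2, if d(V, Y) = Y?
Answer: 755161/4 ≈ 1.8879e+5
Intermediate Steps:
X(H, Z) = 0 (X(H, Z) = 0**3 = 0)
M(x) = 1/sqrt(x) (M(x) = sqrt(x + 0)/x = sqrt(x)/x = 1/sqrt(x))
O(z) = z**2 (O(z) = z*z = z**2)
(-434 + O(M(G(-1, 2))))**2 = (-434 + (1/sqrt(-2))**2)**2 = (-434 + (-I*sqrt(2)/2)**2)**2 = (-434 - 1/2)**2 = (-869/2)**2 = 755161/4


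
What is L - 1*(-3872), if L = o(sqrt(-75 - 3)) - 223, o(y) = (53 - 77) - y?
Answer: 3625 - I*sqrt(78) ≈ 3625.0 - 8.8318*I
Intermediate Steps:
o(y) = -24 - y
L = -247 - I*sqrt(78) (L = (-24 - sqrt(-75 - 3)) - 223 = (-24 - sqrt(-78)) - 223 = (-24 - I*sqrt(78)) - 223 = -247 - I*sqrt(78) ≈ -247.0 - 8.8318*I)
L - 1*(-3872) = (-247 - I*sqrt(78)) - 1*(-3872) = (-247 - I*sqrt(78)) + 3872 = 3625 - I*sqrt(78)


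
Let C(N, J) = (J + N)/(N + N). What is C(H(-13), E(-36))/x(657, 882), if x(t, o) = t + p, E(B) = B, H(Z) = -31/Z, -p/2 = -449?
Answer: -437/96410 ≈ -0.0045327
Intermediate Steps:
p = 898 (p = -2*(-449) = 898)
C(N, J) = (J + N)/(2*N) (C(N, J) = (J + N)/((2*N)) = (J + N)*(1/(2*N)) = (J + N)/(2*N))
x(t, o) = 898 + t (x(t, o) = t + 898 = 898 + t)
C(H(-13), E(-36))/x(657, 882) = ((-36 - 31/(-13))/(2*((-31/(-13)))))/(898 + 657) = ((-36 - 31*(-1/13))/(2*((-31*(-1/13)))))/1555 = ((-36 + 31/13)/(2*(31/13)))*(1/1555) = ((1/2)*(13/31)*(-437/13))*(1/1555) = -437/62*1/1555 = -437/96410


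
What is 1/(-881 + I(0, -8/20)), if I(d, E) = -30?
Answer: -1/911 ≈ -0.0010977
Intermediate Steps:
1/(-881 + I(0, -8/20)) = 1/(-881 - 30) = 1/(-911) = -1/911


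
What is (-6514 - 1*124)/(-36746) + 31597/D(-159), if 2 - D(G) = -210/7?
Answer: 580637889/587936 ≈ 987.59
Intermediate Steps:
D(G) = 32 (D(G) = 2 - (-210)/7 = 2 - 1*(-30) = 2 + 30 = 32)
(-6514 - 1*124)/(-36746) + 31597/D(-159) = (-6514 - 1*124)/(-36746) + 31597/32 = (-6514 - 124)*(-1/36746) + 31597*(1/32) = -6638*(-1/36746) + 31597/32 = 3319/18373 + 31597/32 = 580637889/587936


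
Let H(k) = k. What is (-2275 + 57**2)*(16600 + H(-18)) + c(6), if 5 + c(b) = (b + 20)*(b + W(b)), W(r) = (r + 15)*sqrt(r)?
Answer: 16151019 + 546*sqrt(6) ≈ 1.6152e+7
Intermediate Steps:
W(r) = sqrt(r)*(15 + r) (W(r) = (15 + r)*sqrt(r) = sqrt(r)*(15 + r))
c(b) = -5 + (20 + b)*(b + sqrt(b)*(15 + b)) (c(b) = -5 + (b + 20)*(b + sqrt(b)*(15 + b)) = -5 + (20 + b)*(b + sqrt(b)*(15 + b)))
(-2275 + 57**2)*(16600 + H(-18)) + c(6) = (-2275 + 57**2)*(16600 - 18) + (-5 + 6**2 + 20*6 + 6**(3/2)*(15 + 6) + 20*sqrt(6)*(15 + 6)) = (-2275 + 3249)*16582 + (-5 + 36 + 120 + (6*sqrt(6))*21 + 20*sqrt(6)*21) = 974*16582 + (-5 + 36 + 120 + 126*sqrt(6) + 420*sqrt(6)) = 16150868 + (151 + 546*sqrt(6)) = 16151019 + 546*sqrt(6)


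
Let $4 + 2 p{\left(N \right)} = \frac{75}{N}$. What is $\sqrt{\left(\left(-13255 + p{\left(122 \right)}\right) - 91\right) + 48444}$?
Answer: $\frac{\sqrt{522373439}}{122} \approx 187.34$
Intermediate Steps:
$p{\left(N \right)} = -2 + \frac{75}{2 N}$ ($p{\left(N \right)} = -2 + \frac{75 \frac{1}{N}}{2} = -2 + \frac{75}{2 N}$)
$\sqrt{\left(\left(-13255 + p{\left(122 \right)}\right) - 91\right) + 48444} = \sqrt{\left(\left(-13255 - \left(2 - \frac{75}{2 \cdot 122}\right)\right) - 91\right) + 48444} = \sqrt{\left(\left(-13255 + \left(-2 + \frac{75}{2} \cdot \frac{1}{122}\right)\right) - 91\right) + 48444} = \sqrt{\left(\left(-13255 + \left(-2 + \frac{75}{244}\right)\right) - 91\right) + 48444} = \sqrt{\left(\left(-13255 - \frac{413}{244}\right) - 91\right) + 48444} = \sqrt{\left(- \frac{3234633}{244} - 91\right) + 48444} = \sqrt{- \frac{3256837}{244} + 48444} = \sqrt{\frac{8563499}{244}} = \frac{\sqrt{522373439}}{122}$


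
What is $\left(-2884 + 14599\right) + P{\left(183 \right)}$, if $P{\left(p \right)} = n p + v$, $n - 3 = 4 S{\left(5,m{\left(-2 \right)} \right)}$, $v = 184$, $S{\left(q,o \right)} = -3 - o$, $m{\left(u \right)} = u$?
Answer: $11716$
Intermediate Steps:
$n = -1$ ($n = 3 + 4 \left(-3 - -2\right) = 3 + 4 \left(-3 + 2\right) = 3 + 4 \left(-1\right) = 3 - 4 = -1$)
$P{\left(p \right)} = 184 - p$ ($P{\left(p \right)} = - p + 184 = 184 - p$)
$\left(-2884 + 14599\right) + P{\left(183 \right)} = \left(-2884 + 14599\right) + \left(184 - 183\right) = 11715 + \left(184 - 183\right) = 11715 + 1 = 11716$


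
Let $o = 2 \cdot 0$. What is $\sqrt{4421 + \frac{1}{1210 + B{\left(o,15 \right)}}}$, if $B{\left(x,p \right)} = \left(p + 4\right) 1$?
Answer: $\frac{\sqrt{6677660890}}{1229} \approx 66.491$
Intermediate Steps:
$o = 0$
$B{\left(x,p \right)} = 4 + p$ ($B{\left(x,p \right)} = \left(4 + p\right) 1 = 4 + p$)
$\sqrt{4421 + \frac{1}{1210 + B{\left(o,15 \right)}}} = \sqrt{4421 + \frac{1}{1210 + \left(4 + 15\right)}} = \sqrt{4421 + \frac{1}{1210 + 19}} = \sqrt{4421 + \frac{1}{1229}} = \sqrt{\frac{5433410}{1229}} = \frac{\sqrt{6677660890}}{1229}$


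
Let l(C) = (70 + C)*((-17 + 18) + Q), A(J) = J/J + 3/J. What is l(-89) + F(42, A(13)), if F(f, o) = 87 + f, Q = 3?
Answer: 53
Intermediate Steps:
A(J) = 1 + 3/J
l(C) = 280 + 4*C (l(C) = (70 + C)*((-17 + 18) + 3) = (70 + C)*(1 + 3) = (70 + C)*4 = 280 + 4*C)
l(-89) + F(42, A(13)) = (280 + 4*(-89)) + (87 + 42) = (280 - 356) + 129 = -76 + 129 = 53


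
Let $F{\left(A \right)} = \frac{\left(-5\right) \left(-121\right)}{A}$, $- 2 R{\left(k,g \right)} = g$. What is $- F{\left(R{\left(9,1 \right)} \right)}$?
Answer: $1210$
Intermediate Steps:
$R{\left(k,g \right)} = - \frac{g}{2}$
$F{\left(A \right)} = \frac{605}{A}$
$- F{\left(R{\left(9,1 \right)} \right)} = - \frac{605}{\left(- \frac{1}{2}\right) 1} = - \frac{605}{- \frac{1}{2}} = - 605 \left(-2\right) = \left(-1\right) \left(-1210\right) = 1210$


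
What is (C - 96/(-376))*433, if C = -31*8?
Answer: -5041852/47 ≈ -1.0727e+5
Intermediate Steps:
C = -248
(C - 96/(-376))*433 = (-248 - 96/(-376))*433 = (-248 - 96*(-1/376))*433 = (-248 + 12/47)*433 = -11644/47*433 = -5041852/47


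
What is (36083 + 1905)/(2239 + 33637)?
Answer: 9497/8969 ≈ 1.0589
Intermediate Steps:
(36083 + 1905)/(2239 + 33637) = 37988/35876 = 37988*(1/35876) = 9497/8969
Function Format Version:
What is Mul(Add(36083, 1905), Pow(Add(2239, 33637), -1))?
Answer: Rational(9497, 8969) ≈ 1.0589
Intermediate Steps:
Mul(Add(36083, 1905), Pow(Add(2239, 33637), -1)) = Mul(37988, Pow(35876, -1)) = Mul(37988, Rational(1, 35876)) = Rational(9497, 8969)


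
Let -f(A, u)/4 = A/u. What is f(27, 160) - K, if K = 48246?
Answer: -1929867/40 ≈ -48247.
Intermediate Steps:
f(A, u) = -4*A/u
f(27, 160) - K = -4*27/160 - 1*48246 = -4*27*1/160 - 48246 = -27/40 - 48246 = -1929867/40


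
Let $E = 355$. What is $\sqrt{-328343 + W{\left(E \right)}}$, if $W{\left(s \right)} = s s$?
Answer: $i \sqrt{202318} \approx 449.8 i$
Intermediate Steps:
$W{\left(s \right)} = s^{2}$
$\sqrt{-328343 + W{\left(E \right)}} = \sqrt{-328343 + 355^{2}} = \sqrt{-328343 + 126025} = \sqrt{-202318} = i \sqrt{202318}$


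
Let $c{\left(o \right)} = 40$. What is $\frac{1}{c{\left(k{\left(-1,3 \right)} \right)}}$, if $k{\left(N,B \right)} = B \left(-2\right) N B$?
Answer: $\frac{1}{40} \approx 0.025$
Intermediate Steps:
$k{\left(N,B \right)} = - 2 N B^{2}$ ($k{\left(N,B \right)} = - 2 B N B = - 2 N B^{2}$)
$\frac{1}{c{\left(k{\left(-1,3 \right)} \right)}} = \frac{1}{40}$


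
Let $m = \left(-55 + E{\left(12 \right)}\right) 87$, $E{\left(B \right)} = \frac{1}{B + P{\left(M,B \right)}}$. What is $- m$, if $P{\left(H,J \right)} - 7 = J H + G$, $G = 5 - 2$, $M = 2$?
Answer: $\frac{220023}{46} \approx 4783.1$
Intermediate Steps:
$G = 3$
$P{\left(H,J \right)} = 10 + H J$ ($P{\left(H,J \right)} = 7 + \left(J H + 3\right) = 7 + \left(H J + 3\right) = 7 + \left(3 + H J\right) = 10 + H J$)
$E{\left(B \right)} = \frac{1}{10 + 3 B}$ ($E{\left(B \right)} = \frac{1}{B + \left(10 + 2 B\right)} = \frac{1}{10 + 3 B}$)
$m = - \frac{220023}{46}$ ($m = \left(-55 + \frac{1}{10 + 3 \cdot 12}\right) 87 = \left(-55 + \frac{1}{10 + 36}\right) 87 = \left(-55 + \frac{1}{46}\right) 87 = \left(- \frac{2529}{46}\right) 87 = - \frac{220023}{46} \approx -4783.1$)
$- m = \left(-1\right) \left(- \frac{220023}{46}\right) = \frac{220023}{46}$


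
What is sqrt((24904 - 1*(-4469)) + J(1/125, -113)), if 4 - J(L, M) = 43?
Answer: sqrt(29334) ≈ 171.27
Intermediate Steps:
J(L, M) = -39 (J(L, M) = 4 - 1*43 = 4 - 43 = -39)
sqrt((24904 - 1*(-4469)) + J(1/125, -113)) = sqrt((24904 - 1*(-4469)) - 39) = sqrt((24904 + 4469) - 39) = sqrt(29373 - 39) = sqrt(29334)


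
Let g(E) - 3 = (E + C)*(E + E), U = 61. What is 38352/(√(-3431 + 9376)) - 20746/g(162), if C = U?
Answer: -20746/72255 + 38352*√5945/5945 ≈ 497.12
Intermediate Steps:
C = 61
g(E) = 3 + 2*E*(61 + E) (g(E) = 3 + (E + 61)*(E + E) = 3 + (61 + E)*(2*E) = 3 + 2*E*(61 + E))
38352/(√(-3431 + 9376)) - 20746/g(162) = 38352/(√(-3431 + 9376)) - 20746/(3 + 2*162² + 122*162) = 38352/(√5945) - 20746/(3 + 2*26244 + 19764) = 38352*(√5945/5945) - 20746/(3 + 52488 + 19764) = 38352*√5945/5945 - 20746/72255 = -20746/72255 + 38352*√5945/5945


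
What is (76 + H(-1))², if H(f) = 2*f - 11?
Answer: 3969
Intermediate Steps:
H(f) = -11 + 2*f
(76 + H(-1))² = (76 + (-11 + 2*(-1)))² = (76 + (-11 - 2))² = (76 - 13)² = 63² = 3969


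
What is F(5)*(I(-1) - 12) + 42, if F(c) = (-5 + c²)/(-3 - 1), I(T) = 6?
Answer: 72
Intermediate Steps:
F(c) = 5/4 - c²/4 (F(c) = (-5 + c²)/(-4) = (-5 + c²)*(-¼) = 5/4 - c²/4)
F(5)*(I(-1) - 12) + 42 = (5/4 - ¼*5²)*(6 - 12) + 42 = (5/4 - ¼*25)*(-6) + 42 = (5/4 - 25/4)*(-6) + 42 = -5*(-6) + 42 = 30 + 42 = 72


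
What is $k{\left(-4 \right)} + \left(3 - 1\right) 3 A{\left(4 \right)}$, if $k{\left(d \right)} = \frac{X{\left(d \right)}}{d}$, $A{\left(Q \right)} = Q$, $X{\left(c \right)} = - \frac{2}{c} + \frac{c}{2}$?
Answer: $\frac{195}{8} \approx 24.375$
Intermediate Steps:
$X{\left(c \right)} = \frac{c}{2} - \frac{2}{c}$ ($X{\left(c \right)} = - \frac{2}{c} + c \frac{1}{2} = - \frac{2}{c} + \frac{c}{2} = \frac{c}{2} - \frac{2}{c}$)
$k{\left(d \right)} = \frac{\frac{d}{2} - \frac{2}{d}}{d}$
$k{\left(-4 \right)} + \left(3 - 1\right) 3 A{\left(4 \right)} = \left(\frac{1}{2} - \frac{2}{16}\right) + \left(3 - 1\right) 3 \cdot 4 = \left(\frac{1}{2} - \frac{1}{8}\right) + 2 \cdot 3 \cdot 4 = \left(\frac{1}{2} - \frac{1}{8}\right) + 6 \cdot 4 = \frac{3}{8} + 24 = \frac{195}{8}$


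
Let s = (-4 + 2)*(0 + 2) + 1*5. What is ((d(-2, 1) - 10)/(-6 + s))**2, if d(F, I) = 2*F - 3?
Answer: 289/25 ≈ 11.560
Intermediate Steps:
d(F, I) = -3 + 2*F
s = 1 (s = -2*2 + 5 = -4 + 5 = 1)
((d(-2, 1) - 10)/(-6 + s))**2 = (((-3 + 2*(-2)) - 10)/(-6 + 1))**2 = (((-3 - 4) - 10)/(-5))**2 = ((-7 - 10)*(-1/5))**2 = (-17*(-1/5))**2 = (17/5)**2 = 289/25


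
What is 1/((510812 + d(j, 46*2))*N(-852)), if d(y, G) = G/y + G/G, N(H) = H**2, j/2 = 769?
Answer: 769/285146156154672 ≈ 2.6969e-12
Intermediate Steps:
j = 1538 (j = 2*769 = 1538)
d(y, G) = 1 + G/y (d(y, G) = G/y + 1 = 1 + G/y)
1/((510812 + d(j, 46*2))*N(-852)) = 1/((510812 + (46*2 + 1538)/1538)*((-852)**2)) = 1/((510812 + (92 + 1538)/1538)*725904) = (1/725904)/(510812 + (1/1538)*1630) = (1/725904)/(510812 + 815/769) = (1/725904)/(392815243/769) = (769/392815243)*(1/725904) = 769/285146156154672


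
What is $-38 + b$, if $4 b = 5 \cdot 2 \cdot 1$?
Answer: $- \frac{71}{2} \approx -35.5$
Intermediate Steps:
$b = \frac{5}{2}$ ($b = \frac{5 \cdot 2 \cdot 1}{4} = \frac{10 \cdot 1}{4} = \frac{1}{4} \cdot 10 = \frac{5}{2} \approx 2.5$)
$-38 + b = -38 + \frac{5}{2} = - \frac{71}{2}$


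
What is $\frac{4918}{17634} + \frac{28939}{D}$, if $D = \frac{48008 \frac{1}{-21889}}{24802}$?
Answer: $- \frac{69260717932383871}{211643268} \approx -3.2725 \cdot 10^{8}$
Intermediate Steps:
$D = - \frac{24004}{271445489}$ ($D = 48008 \left(- \frac{1}{21889}\right) \frac{1}{24802} = \left(- \frac{48008}{21889}\right) \frac{1}{24802} = - \frac{24004}{271445489} \approx -8.843 \cdot 10^{-5}$)
$\frac{4918}{17634} + \frac{28939}{D} = \frac{4918}{17634} + \frac{28939}{- \frac{24004}{271445489}} = 4918 \cdot \frac{1}{17634} + 28939 \left(- \frac{271445489}{24004}\right) = \frac{2459}{8817} - \frac{7855361006171}{24004} = - \frac{69260717932383871}{211643268}$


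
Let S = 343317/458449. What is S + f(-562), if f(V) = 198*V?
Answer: -51014027607/458449 ≈ -1.1128e+5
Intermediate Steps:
S = 343317/458449 (S = 343317*(1/458449) = 343317/458449 ≈ 0.74887)
S + f(-562) = 343317/458449 + 198*(-562) = 343317/458449 - 111276 = -51014027607/458449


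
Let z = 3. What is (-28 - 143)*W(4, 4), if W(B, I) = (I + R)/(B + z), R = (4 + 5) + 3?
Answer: -2736/7 ≈ -390.86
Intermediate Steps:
R = 12 (R = 9 + 3 = 12)
W(B, I) = (12 + I)/(3 + B) (W(B, I) = (I + 12)/(B + 3) = (12 + I)/(3 + B))
(-28 - 143)*W(4, 4) = (-28 - 143)*((12 + 4)/(3 + 4)) = -171*16/7 = -2736/7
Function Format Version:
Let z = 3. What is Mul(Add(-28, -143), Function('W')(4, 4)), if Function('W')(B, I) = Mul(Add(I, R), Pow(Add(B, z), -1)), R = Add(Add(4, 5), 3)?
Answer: Rational(-2736, 7) ≈ -390.86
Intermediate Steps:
R = 12 (R = Add(9, 3) = 12)
Function('W')(B, I) = Mul(Pow(Add(3, B), -1), Add(12, I)) (Function('W')(B, I) = Mul(Add(I, 12), Pow(Add(B, 3), -1)) = Mul(Add(12, I), Pow(Add(3, B), -1)) = Mul(Pow(Add(3, B), -1), Add(12, I)))
Mul(Add(-28, -143), Function('W')(4, 4)) = Mul(Add(-28, -143), Mul(Pow(Add(3, 4), -1), Add(12, 4))) = Mul(-171, Mul(Pow(7, -1), 16)) = Mul(-171, Mul(Rational(1, 7), 16)) = Mul(-171, Rational(16, 7)) = Rational(-2736, 7)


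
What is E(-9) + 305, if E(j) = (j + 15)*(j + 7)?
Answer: 293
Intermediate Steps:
E(j) = (7 + j)*(15 + j) (E(j) = (15 + j)*(7 + j) = (7 + j)*(15 + j))
E(-9) + 305 = (105 + (-9)² + 22*(-9)) + 305 = (105 + 81 - 198) + 305 = -12 + 305 = 293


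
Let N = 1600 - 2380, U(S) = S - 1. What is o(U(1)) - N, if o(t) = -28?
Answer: 752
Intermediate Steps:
U(S) = -1 + S
N = -780
o(U(1)) - N = -28 - 1*(-780) = -28 + 780 = 752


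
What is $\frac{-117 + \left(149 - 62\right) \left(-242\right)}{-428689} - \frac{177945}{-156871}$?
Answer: $\frac{79604180046}{67248872119} \approx 1.1837$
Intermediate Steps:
$\frac{-117 + \left(149 - 62\right) \left(-242\right)}{-428689} - \frac{177945}{-156871} = \left(-117 + 87 \left(-242\right)\right) \left(- \frac{1}{428689}\right) - - \frac{177945}{156871} = \left(-117 - 21054\right) \left(- \frac{1}{428689}\right) + \frac{177945}{156871} = \left(-21171\right) \left(- \frac{1}{428689}\right) + \frac{177945}{156871} = \frac{21171}{428689} + \frac{177945}{156871} = \frac{79604180046}{67248872119}$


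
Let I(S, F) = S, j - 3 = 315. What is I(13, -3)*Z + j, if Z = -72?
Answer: -618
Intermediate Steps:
j = 318 (j = 3 + 315 = 318)
I(13, -3)*Z + j = 13*(-72) + 318 = -936 + 318 = -618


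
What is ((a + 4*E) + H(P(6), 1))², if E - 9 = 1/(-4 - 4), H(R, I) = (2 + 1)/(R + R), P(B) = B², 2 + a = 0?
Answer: 648025/576 ≈ 1125.0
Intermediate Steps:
a = -2 (a = -2 + 0 = -2)
H(R, I) = 3/(2*R) (H(R, I) = 3/((2*R)) = 3*(1/(2*R)) = 3/(2*R))
E = 71/8 (E = 9 + 1/(-4 - 4) = 9 + 1/(-8) = 9 - ⅛ = 71/8 ≈ 8.8750)
((a + 4*E) + H(P(6), 1))² = ((-2 + 4*(71/8)) + 3/(2*(6²)))² = ((-2 + 71/2) + (3/2)/36)² = (67/2 + (3/2)*(1/36))² = (67/2 + 1/24)² = (805/24)² = 648025/576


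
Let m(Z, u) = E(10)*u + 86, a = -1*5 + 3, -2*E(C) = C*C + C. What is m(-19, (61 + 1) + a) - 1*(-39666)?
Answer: 36452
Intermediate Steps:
E(C) = -C/2 - C²/2 (E(C) = -(C*C + C)/2 = -(C² + C)/2 = -(C + C²)/2 = -C/2 - C²/2)
a = -2 (a = -5 + 3 = -2)
m(Z, u) = 86 - 55*u (m(Z, u) = (-½*10*(1 + 10))*u + 86 = (-½*10*11)*u + 86 = -55*u + 86 = 86 - 55*u)
m(-19, (61 + 1) + a) - 1*(-39666) = (86 - 55*((61 + 1) - 2)) - 1*(-39666) = (86 - 55*(62 - 2)) + 39666 = (86 - 55*60) + 39666 = (86 - 3300) + 39666 = -3214 + 39666 = 36452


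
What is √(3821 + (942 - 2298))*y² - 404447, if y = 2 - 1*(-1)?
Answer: -404447 + 9*√2465 ≈ -4.0400e+5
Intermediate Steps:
y = 3 (y = 2 + 1 = 3)
√(3821 + (942 - 2298))*y² - 404447 = √(3821 + (942 - 2298))*3² - 404447 = √(3821 - 1356)*9 - 404447 = √2465*9 - 404447 = 9*√2465 - 404447 = -404447 + 9*√2465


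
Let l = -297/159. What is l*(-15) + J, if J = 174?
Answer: 10707/53 ≈ 202.02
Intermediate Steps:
l = -99/53 (l = -297*1/159 = -99/53 ≈ -1.8679)
l*(-15) + J = -99/53*(-15) + 174 = 1485/53 + 174 = 10707/53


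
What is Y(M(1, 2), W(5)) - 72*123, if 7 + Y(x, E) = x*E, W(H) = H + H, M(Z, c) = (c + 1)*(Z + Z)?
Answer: -8803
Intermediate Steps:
M(Z, c) = 2*Z*(1 + c) (M(Z, c) = (1 + c)*(2*Z) = 2*Z*(1 + c))
W(H) = 2*H
Y(x, E) = -7 + E*x (Y(x, E) = -7 + x*E = -7 + E*x)
Y(M(1, 2), W(5)) - 72*123 = (-7 + (2*5)*(2*1*(1 + 2))) - 72*123 = (-7 + 10*(2*1*3)) - 8856 = (-7 + 10*6) - 8856 = (-7 + 60) - 8856 = 53 - 8856 = -8803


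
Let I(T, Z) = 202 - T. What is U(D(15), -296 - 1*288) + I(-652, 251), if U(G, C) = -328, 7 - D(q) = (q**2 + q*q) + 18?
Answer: 526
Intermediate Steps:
D(q) = -11 - 2*q**2 (D(q) = 7 - ((q**2 + q*q) + 18) = 7 - ((q**2 + q**2) + 18) = 7 - (2*q**2 + 18) = 7 - (18 + 2*q**2) = 7 + (-18 - 2*q**2) = -11 - 2*q**2)
U(D(15), -296 - 1*288) + I(-652, 251) = -328 + (202 - 1*(-652)) = -328 + (202 + 652) = -328 + 854 = 526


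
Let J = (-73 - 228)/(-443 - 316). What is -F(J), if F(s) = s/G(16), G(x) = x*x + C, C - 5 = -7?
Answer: -301/192786 ≈ -0.0015613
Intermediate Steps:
C = -2 (C = 5 - 7 = -2)
J = 301/759 (J = -301/(-759) = -301*(-1/759) = 301/759 ≈ 0.39657)
G(x) = -2 + x² (G(x) = x*x - 2 = x² - 2 = -2 + x²)
F(s) = s/254 (F(s) = s/(-2 + 16²) = s/(-2 + 256) = s/254)
-F(J) = -301/(254*759) = -1*301/192786 = -301/192786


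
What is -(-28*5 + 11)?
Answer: 129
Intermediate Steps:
-(-28*5 + 11) = -(-7*20 + 11) = -(-140 + 11) = -1*(-129) = 129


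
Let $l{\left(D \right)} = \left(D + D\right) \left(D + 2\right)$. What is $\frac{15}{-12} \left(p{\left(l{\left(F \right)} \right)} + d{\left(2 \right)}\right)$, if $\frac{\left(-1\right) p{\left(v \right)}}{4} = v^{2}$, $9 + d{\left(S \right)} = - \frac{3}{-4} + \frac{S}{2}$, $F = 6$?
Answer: $\frac{737425}{16} \approx 46089.0$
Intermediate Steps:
$l{\left(D \right)} = 2 D \left(2 + D\right)$
$d{\left(S \right)} = - \frac{33}{4} + \frac{S}{2}$ ($d{\left(S \right)} = -9 + \left(- \frac{3}{-4} + \frac{S}{2}\right) = -9 + \left(\left(-3\right) \left(- \frac{1}{4}\right) + S \frac{1}{2}\right) = -9 + \left(\frac{3}{4} + \frac{S}{2}\right) = - \frac{33}{4} + \frac{S}{2}$)
$p{\left(v \right)} = - 4 v^{2}$
$\frac{15}{-12} \left(p{\left(l{\left(F \right)} \right)} + d{\left(2 \right)}\right) = \frac{15}{-12} \left(- 4 \left(2 \cdot 6 \left(2 + 6\right)\right)^{2} + \left(- \frac{33}{4} + \frac{1}{2} \cdot 2\right)\right) = 15 \left(- \frac{1}{12}\right) \left(- 4 \left(2 \cdot 6 \cdot 8\right)^{2} + \left(- \frac{33}{4} + 1\right)\right) = - \frac{5 \left(- 4 \cdot 96^{2} - \frac{29}{4}\right)}{4} = - \frac{5 \left(\left(-4\right) 9216 - \frac{29}{4}\right)}{4} = - \frac{5 \left(-36864 - \frac{29}{4}\right)}{4} = \left(- \frac{5}{4}\right) \left(- \frac{147485}{4}\right) = \frac{737425}{16}$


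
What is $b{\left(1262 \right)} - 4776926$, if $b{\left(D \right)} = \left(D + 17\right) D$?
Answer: $-3162828$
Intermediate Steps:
$b{\left(D \right)} = D \left(17 + D\right)$ ($b{\left(D \right)} = \left(17 + D\right) D = D \left(17 + D\right)$)
$b{\left(1262 \right)} - 4776926 = 1262 \left(17 + 1262\right) - 4776926 = 1262 \cdot 1279 - 4776926 = 1614098 - 4776926 = -3162828$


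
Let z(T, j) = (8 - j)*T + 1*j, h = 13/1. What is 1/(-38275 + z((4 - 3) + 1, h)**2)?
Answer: -1/38266 ≈ -2.6133e-5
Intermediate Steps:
h = 13 (h = 13*1 = 13)
z(T, j) = j + T*(8 - j) (z(T, j) = T*(8 - j) + j = j + T*(8 - j))
1/(-38275 + z((4 - 3) + 1, h)**2) = 1/(-38275 + (13 + 8*((4 - 3) + 1) - 1*((4 - 3) + 1)*13)**2) = 1/(-38275 + (13 + 8*(1 + 1) - 1*(1 + 1)*13)**2) = 1/(-38275 + (13 + 8*2 - 1*2*13)**2) = 1/(-38275 + (13 + 16 - 26)**2) = 1/(-38275 + 3**2) = 1/(-38275 + 9) = 1/(-38266) = -1/38266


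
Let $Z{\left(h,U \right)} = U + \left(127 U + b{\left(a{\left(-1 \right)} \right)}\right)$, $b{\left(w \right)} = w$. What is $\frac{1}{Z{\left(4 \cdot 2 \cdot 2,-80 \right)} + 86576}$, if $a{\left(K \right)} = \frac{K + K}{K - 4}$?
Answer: $\frac{5}{381682} \approx 1.31 \cdot 10^{-5}$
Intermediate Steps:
$a{\left(K \right)} = \frac{2 K}{-4 + K}$
$Z{\left(h,U \right)} = \frac{2}{5} + 128 U$ ($Z{\left(h,U \right)} = U + \left(127 U + 2 \left(-1\right) \frac{1}{-4 - 1}\right) = U + \left(127 U + 2 \left(-1\right) \frac{1}{-5}\right) = U + \left(127 U + 2 \left(-1\right) \left(- \frac{1}{5}\right)\right) = U + \left(127 U + \frac{2}{5}\right) = U + \left(\frac{2}{5} + 127 U\right) = \frac{2}{5} + 128 U$)
$\frac{1}{Z{\left(4 \cdot 2 \cdot 2,-80 \right)} + 86576} = \frac{1}{\left(\frac{2}{5} + 128 \left(-80\right)\right) + 86576} = \frac{1}{\left(\frac{2}{5} - 10240\right) + 86576} = \frac{1}{- \frac{51198}{5} + 86576} = \frac{1}{\frac{381682}{5}} = \frac{5}{381682}$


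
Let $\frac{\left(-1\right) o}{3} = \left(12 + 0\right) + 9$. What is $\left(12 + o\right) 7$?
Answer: $-357$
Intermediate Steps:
$o = -63$ ($o = - 3 \left(\left(12 + 0\right) + 9\right) = - 3 \left(12 + 9\right) = \left(-3\right) 21 = -63$)
$\left(12 + o\right) 7 = \left(12 - 63\right) 7 = \left(-51\right) 7 = -357$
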